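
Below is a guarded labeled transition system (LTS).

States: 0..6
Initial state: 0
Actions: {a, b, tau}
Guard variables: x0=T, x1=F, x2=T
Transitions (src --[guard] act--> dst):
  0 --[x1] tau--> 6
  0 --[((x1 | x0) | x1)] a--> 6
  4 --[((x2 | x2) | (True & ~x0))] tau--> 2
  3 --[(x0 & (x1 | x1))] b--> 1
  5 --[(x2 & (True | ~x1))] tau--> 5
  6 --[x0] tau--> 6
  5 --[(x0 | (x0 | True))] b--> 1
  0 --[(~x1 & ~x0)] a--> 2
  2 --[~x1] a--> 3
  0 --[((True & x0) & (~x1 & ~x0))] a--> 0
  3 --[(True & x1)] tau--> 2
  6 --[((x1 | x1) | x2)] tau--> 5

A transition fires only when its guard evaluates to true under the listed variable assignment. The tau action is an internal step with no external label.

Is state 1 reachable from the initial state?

After dropping false guards: 7 live edges.
Layer 0: {0}
Layer 1: {6}  cumulative {0,6}
Layer 2: {5}  cumulative {0,5,6}
Layer 3: {1}  cumulative {0,1,5,6}
R = {0,1,5,6}
witness 1: a·tau·b

Answer: REACHABLE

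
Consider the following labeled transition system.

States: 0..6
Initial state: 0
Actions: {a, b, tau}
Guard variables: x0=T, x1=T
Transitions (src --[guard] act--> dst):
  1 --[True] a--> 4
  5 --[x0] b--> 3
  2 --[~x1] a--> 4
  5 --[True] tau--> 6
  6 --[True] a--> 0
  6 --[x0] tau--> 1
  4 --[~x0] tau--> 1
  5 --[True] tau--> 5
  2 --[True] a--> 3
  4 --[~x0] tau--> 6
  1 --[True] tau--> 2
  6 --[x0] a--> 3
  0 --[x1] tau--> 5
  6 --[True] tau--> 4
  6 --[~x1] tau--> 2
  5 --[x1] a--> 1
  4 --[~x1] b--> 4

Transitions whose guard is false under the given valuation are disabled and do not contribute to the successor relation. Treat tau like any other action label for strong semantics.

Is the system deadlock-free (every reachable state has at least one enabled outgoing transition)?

R = {0,1,2,3,4,5,6}
  0: tau→5  [deg 1]
  1: a→4  tau→2  [deg 2]
  2: a→3  [deg 1]
  3: ∅  [STUCK]
  4: ∅  [STUCK]
  5: a→1  b→3  tau→5  tau→6  [deg 4]
  6: a→0  a→3  tau→1  tau→4  [deg 4]
witness 3: tau·b

Answer: DEADLOCK at state 3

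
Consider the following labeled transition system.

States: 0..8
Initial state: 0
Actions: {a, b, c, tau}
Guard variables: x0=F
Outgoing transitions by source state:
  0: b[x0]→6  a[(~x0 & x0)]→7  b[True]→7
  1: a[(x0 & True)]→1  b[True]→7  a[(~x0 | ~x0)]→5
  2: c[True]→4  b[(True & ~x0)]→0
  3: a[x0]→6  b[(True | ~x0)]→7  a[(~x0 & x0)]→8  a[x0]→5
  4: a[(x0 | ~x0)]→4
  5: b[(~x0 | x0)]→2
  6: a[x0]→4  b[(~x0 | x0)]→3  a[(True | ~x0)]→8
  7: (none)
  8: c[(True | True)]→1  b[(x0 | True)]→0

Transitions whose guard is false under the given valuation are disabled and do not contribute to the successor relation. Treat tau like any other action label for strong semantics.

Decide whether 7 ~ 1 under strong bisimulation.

Refine partition for ~:
  P[0] = {{0,1,2,3,4,5,6,7,8}}
  P[1] = {{0,3,5},{1,6},{2,8},{4},{7}}
  P[2] = {{0,3},{1},{2},{4},{5},{6},{7},{8}}
8 equivalence class(es) (converged in 3)
7∈{7}, 1∈{1}

Answer: NOT BISIMILAR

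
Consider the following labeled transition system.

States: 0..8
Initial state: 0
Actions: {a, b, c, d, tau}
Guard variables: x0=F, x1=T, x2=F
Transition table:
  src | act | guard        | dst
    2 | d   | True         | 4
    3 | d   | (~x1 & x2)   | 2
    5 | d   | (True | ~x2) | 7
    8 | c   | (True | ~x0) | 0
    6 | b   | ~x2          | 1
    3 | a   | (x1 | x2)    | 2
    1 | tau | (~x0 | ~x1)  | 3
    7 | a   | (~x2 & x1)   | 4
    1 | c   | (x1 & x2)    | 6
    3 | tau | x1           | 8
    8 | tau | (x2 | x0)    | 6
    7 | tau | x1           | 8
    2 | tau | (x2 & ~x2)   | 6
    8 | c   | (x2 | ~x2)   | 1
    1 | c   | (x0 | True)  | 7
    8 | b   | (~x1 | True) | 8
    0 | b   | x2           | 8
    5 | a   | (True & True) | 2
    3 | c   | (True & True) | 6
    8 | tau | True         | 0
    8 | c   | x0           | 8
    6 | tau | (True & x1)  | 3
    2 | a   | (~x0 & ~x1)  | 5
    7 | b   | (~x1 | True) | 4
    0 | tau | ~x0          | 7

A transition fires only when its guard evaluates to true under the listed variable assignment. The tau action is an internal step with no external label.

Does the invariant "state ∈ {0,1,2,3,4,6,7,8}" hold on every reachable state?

Answer: INVARIANT HOLDS

Working:
Inv-set: {0,1,2,3,4,6,7,8}
R = {0,1,2,3,4,6,7,8}
  0: ✓
  1: ✓
  2: ✓
  3: ✓
  4: ✓
  6: ✓
  7: ✓
  8: ✓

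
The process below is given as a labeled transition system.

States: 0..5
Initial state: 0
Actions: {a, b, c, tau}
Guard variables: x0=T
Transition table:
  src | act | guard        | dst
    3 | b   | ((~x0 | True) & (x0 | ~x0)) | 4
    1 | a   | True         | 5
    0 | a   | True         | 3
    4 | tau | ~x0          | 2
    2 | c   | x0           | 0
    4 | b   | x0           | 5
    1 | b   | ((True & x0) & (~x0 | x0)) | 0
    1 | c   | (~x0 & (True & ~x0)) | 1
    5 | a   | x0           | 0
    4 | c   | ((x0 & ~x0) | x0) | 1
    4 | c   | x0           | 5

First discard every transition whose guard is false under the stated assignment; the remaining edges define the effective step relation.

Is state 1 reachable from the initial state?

Answer: REACHABLE

Analysis:
After dropping false guards: 9 live edges.
Layer 0: {0}
Layer 1: {3}  now seen {0,3}
Layer 2: {4}  now seen {0,3,4}
Layer 3: {1,5}  now seen {0,1,3,4,5}
R = {0,1,3,4,5}
trace reaching 1: a·b·c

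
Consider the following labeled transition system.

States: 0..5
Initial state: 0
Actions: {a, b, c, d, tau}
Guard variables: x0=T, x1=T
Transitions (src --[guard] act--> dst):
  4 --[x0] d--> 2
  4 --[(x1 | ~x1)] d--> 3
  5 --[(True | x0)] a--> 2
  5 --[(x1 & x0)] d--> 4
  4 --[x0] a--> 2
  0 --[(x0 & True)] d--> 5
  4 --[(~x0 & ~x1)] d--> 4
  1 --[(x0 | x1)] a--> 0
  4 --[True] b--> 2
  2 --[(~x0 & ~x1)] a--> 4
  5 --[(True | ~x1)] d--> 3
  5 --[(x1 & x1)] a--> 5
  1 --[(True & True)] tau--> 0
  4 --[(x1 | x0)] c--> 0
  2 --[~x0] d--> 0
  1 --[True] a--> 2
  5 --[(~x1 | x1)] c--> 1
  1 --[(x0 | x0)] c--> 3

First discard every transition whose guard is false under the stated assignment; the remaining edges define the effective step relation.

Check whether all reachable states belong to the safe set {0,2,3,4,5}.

Answer: INVARIANT VIOLATED at state 1

Analysis:
Safe = {0,2,3,4,5}
R = {0,1,2,3,4,5}
  0: ✓
  1: outside
  2: ✓
  3: ✓
  4: ✓
  5: ✓
witness against invariant: d·c → 1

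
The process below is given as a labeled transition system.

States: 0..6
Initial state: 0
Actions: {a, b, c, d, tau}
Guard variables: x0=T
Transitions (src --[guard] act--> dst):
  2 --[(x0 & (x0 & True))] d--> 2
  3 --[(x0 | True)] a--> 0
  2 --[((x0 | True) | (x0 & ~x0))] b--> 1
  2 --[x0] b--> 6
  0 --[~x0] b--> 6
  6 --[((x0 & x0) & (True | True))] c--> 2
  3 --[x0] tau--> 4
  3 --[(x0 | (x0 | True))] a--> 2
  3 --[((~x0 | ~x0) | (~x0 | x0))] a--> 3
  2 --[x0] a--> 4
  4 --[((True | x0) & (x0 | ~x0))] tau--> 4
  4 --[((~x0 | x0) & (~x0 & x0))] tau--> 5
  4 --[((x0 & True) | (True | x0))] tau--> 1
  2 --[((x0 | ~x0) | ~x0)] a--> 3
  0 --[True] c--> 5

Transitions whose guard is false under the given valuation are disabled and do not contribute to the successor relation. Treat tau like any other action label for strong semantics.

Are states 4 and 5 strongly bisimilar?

Refine partition for ~:
  round 0: {{0,1,2,3,4,5,6}}
  round 1: {{0,6},{1,5},{2},{3},{4}}
  round 2: {{0},{1,5},{2},{3},{4},{6}}
6 equivalence class(es) (converged in 3)
[4]={4}  [5]={1,5}

Answer: NOT BISIMILAR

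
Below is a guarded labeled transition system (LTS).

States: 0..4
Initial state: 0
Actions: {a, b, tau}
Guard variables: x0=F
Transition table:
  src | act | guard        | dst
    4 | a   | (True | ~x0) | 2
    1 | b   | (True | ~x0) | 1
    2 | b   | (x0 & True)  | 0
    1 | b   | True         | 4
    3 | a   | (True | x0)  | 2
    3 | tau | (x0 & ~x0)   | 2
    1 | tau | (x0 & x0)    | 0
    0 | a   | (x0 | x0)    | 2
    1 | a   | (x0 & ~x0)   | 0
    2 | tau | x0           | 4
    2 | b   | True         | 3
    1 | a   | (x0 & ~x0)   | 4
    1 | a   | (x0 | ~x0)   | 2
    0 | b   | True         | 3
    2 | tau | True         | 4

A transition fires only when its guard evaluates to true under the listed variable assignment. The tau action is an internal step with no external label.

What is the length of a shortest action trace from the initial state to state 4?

Answer: 3

Trace:
Breadth-first toward 4:
  depth 0: {0}
  depth 1: {3}
  depth 2: {2}
  depth 3: {4}
4 enters at depth 3; path b·a·tau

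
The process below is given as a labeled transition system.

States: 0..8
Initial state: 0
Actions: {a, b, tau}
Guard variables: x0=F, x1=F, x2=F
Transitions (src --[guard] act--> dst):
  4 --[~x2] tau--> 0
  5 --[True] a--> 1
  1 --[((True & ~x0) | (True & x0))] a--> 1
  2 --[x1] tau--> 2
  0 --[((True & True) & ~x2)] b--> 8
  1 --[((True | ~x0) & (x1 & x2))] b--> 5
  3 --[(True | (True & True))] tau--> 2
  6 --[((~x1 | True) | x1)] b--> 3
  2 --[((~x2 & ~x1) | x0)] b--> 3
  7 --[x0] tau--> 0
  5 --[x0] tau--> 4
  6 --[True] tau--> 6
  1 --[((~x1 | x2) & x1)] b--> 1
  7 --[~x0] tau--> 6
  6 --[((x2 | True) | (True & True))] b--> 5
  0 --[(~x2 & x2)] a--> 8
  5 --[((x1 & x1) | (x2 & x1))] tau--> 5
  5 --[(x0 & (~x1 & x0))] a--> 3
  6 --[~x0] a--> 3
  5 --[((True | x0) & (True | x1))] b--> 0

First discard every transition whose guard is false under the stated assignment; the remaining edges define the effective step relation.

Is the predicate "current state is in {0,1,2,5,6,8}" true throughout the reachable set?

Inv-set: {0,1,2,5,6,8}
R = {0,8}
  0: ok
  8: ok

Answer: INVARIANT HOLDS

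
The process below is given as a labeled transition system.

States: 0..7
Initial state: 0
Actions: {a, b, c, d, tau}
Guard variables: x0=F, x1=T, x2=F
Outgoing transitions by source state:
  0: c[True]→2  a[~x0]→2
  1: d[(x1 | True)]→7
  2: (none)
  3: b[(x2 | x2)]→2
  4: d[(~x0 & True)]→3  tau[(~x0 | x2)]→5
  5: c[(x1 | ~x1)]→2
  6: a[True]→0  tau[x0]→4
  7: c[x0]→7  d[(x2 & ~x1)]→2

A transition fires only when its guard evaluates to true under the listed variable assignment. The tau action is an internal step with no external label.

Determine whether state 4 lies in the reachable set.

After dropping false guards: 7 live edges.
L0 = {0}
L1 = {2}  now seen {0,2}
R = {0,2}

Answer: UNREACHABLE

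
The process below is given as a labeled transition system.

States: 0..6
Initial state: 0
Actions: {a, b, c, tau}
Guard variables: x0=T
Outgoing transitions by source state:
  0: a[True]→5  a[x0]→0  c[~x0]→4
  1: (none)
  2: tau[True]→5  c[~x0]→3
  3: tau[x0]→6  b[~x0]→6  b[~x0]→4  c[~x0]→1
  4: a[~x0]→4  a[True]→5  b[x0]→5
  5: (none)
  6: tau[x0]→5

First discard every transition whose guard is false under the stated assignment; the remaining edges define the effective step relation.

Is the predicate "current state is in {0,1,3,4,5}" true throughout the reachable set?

Inv-set: {0,1,3,4,5}
R = {0,5}
  0: ok
  5: ok

Answer: INVARIANT HOLDS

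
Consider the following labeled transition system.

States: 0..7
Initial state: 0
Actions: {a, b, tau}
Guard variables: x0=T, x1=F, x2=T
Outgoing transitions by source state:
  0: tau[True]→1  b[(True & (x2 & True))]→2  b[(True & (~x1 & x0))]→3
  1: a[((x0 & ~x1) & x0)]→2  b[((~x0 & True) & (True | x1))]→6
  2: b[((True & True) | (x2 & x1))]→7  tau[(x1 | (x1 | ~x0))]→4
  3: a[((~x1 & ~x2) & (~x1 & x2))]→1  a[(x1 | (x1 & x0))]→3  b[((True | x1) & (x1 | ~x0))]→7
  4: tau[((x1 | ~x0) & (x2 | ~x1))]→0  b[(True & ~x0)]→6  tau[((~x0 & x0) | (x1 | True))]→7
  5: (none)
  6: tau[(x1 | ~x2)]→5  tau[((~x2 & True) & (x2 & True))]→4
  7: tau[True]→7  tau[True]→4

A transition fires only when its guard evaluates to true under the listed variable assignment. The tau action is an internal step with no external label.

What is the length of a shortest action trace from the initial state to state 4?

Answer: 3

Trace:
Layered search for 4:
  L0 = {0}
  L1 = {1,2,3}
  L2 = {7}
  L3 = {4}
4 enters at depth 3; path b·b·tau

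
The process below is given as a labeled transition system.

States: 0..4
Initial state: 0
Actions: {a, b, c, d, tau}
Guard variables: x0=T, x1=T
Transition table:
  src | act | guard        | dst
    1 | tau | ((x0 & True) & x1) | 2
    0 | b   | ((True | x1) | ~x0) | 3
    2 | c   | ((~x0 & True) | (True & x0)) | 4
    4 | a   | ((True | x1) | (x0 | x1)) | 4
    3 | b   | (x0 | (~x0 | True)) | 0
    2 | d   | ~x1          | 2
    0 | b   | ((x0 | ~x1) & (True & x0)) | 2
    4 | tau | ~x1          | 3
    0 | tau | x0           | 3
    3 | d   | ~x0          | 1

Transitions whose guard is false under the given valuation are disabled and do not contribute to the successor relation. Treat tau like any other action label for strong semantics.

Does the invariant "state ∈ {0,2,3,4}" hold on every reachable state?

Safe = {0,2,3,4}
Reachable = {0,2,3,4}
  0: ✓
  2: ✓
  3: ✓
  4: ✓

Answer: INVARIANT HOLDS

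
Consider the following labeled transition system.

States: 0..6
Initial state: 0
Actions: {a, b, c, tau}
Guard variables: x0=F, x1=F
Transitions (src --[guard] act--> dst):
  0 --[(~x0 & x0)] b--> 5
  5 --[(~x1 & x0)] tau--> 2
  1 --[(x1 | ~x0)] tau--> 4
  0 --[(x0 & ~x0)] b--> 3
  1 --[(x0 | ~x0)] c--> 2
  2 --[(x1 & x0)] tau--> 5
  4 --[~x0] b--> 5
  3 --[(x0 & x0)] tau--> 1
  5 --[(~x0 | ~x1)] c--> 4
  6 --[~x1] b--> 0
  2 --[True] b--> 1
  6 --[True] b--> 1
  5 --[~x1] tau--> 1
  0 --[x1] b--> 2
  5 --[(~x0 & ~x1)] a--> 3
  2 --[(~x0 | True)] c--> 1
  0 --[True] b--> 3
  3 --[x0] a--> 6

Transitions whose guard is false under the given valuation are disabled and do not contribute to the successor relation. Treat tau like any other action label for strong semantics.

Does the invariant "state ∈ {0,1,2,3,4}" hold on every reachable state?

Answer: INVARIANT HOLDS

Trace:
Allowed set {0,1,2,3,4}
Reach set: {0,3}
  0: ok
  3: ok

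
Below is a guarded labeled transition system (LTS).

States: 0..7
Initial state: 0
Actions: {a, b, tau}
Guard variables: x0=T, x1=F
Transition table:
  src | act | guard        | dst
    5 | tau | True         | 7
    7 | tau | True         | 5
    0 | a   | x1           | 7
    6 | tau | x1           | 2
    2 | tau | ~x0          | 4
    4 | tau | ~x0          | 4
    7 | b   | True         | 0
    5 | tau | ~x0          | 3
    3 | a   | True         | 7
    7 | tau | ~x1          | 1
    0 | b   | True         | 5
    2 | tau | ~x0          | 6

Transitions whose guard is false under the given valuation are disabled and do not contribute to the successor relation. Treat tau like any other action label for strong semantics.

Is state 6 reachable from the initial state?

6 transition(s) survive guard evaluation.
L0 = {0}
L1 = {5}  total {0,5}
L2 = {7}  total {0,5,7}
L3 = {1}  total {0,1,5,7}
Reach set: {0,1,5,7}

Answer: UNREACHABLE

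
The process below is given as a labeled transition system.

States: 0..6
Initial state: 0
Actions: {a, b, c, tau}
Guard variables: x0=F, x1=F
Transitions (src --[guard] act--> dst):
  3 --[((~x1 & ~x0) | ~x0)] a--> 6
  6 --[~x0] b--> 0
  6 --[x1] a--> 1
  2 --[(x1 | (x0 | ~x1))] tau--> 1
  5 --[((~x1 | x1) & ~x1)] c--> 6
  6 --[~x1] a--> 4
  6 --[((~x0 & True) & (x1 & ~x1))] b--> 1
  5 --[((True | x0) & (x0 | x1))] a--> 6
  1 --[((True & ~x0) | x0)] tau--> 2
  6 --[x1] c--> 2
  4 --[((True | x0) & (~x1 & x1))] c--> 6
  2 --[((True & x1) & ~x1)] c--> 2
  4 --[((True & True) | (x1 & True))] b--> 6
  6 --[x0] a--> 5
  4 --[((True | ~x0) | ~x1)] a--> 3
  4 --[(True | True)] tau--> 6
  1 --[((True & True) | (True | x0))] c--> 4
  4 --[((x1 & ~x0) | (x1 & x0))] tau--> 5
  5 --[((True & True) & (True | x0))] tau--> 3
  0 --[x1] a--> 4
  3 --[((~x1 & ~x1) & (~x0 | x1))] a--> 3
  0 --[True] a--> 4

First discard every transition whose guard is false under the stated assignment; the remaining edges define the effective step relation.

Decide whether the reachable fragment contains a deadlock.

Answer: DEADLOCK-FREE

Trace:
Reach set: {0,3,4,6}
  0: a→4  [deg 1]
  3: a→3  a→6  [deg 2]
  4: a→3  b→6  tau→6  [deg 3]
  6: a→4  b→0  [deg 2]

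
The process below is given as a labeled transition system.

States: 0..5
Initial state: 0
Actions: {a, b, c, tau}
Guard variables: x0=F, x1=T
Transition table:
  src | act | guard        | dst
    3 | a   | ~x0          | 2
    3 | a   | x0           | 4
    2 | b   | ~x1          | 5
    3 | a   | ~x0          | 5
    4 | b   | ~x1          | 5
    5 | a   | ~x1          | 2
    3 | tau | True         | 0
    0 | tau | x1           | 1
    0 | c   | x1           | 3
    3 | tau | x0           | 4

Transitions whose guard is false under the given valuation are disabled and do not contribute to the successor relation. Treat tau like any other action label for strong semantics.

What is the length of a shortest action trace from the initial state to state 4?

Layered search for 4:
  L0 = {0}
  L1 = {1,3}
  L2 = {2,5}
4 never appears.

Answer: UNREACHABLE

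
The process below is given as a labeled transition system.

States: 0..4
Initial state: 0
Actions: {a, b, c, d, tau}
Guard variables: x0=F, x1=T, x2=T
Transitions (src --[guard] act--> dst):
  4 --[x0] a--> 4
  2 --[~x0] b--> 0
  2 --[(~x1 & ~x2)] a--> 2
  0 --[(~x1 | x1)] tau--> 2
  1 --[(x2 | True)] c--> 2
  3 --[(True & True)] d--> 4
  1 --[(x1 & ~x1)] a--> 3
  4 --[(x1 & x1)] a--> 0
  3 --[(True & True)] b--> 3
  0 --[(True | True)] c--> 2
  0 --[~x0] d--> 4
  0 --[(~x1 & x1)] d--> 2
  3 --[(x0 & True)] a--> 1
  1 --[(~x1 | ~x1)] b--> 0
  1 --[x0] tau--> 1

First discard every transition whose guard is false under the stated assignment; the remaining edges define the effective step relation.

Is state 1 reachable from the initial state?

Guard filter leaves 8 enabled edge(s).
Layer 0: {0}
Layer 1: {2,4}  cumulative {0,2,4}
Reach set: {0,2,4}

Answer: UNREACHABLE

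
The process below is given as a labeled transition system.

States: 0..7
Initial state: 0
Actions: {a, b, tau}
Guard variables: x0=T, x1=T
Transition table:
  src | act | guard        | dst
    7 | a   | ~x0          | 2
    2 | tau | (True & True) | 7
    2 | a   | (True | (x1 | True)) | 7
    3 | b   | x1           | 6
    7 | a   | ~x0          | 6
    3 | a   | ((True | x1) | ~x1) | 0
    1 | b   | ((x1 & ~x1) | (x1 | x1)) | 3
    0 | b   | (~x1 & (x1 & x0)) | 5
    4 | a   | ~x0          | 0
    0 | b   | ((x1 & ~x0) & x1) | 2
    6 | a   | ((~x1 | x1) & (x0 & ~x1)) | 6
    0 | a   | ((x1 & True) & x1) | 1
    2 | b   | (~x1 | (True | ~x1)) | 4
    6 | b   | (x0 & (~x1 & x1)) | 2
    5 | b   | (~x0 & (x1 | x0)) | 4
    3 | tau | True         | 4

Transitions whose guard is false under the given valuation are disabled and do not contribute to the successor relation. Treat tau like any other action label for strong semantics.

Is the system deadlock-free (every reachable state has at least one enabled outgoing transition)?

Answer: DEADLOCK at state 4

Trace:
R = {0,1,3,4,6}
  0: a→1  [deg 1]
  1: b→3  [deg 1]
  3: a→0  b→6  tau→4  [deg 3]
  4: ∅  [no exit]
  6: ∅  [no exit]
trace reaching 4: a·b·tau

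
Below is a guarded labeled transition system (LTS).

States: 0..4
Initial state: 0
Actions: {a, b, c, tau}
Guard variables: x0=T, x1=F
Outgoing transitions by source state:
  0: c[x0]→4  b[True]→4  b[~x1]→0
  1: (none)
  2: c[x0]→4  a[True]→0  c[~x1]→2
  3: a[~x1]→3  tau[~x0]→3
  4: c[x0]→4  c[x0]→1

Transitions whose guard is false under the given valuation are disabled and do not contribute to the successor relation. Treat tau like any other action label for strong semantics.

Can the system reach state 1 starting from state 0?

9 transition(s) survive guard evaluation.
Layer 0: {0}
Layer 1: {4}  now seen {0,4}
Layer 2: {1}  now seen {0,1,4}
R = {0,1,4}
witness 1: c·c

Answer: REACHABLE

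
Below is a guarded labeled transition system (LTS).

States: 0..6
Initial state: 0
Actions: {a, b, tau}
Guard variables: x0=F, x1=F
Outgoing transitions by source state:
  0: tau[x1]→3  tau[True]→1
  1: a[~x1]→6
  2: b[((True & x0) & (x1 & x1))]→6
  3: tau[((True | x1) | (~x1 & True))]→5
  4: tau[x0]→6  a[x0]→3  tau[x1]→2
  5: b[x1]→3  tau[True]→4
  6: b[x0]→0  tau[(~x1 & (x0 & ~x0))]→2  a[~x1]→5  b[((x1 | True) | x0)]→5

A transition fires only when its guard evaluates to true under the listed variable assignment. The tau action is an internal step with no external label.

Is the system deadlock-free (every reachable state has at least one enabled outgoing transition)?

Answer: DEADLOCK at state 4

Working:
Reach set: {0,1,4,5,6}
  0: tau→1  [1 exit(s)]
  1: a→6  [1 exit(s)]
  4: ∅  [deadlock]
  5: tau→4  [1 exit(s)]
  6: a→5  b→5  [2 exit(s)]
trace reaching 4: tau·a·a·tau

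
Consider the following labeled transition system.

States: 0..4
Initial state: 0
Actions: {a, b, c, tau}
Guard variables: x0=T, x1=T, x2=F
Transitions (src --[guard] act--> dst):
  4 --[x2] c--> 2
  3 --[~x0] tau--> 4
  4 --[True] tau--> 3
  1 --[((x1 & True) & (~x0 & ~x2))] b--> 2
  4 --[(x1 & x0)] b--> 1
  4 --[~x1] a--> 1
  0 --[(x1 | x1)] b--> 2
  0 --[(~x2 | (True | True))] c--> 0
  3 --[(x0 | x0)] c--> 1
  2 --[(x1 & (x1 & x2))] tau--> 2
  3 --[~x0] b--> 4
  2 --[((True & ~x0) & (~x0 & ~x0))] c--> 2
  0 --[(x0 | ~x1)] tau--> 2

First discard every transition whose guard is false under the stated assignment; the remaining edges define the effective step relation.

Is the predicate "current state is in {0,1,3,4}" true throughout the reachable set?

Answer: INVARIANT VIOLATED at state 2

Working:
Allowed set {0,1,3,4}
R = {0,2}
  0: safe
  2: ✗ unsafe
reach 2 via b — violates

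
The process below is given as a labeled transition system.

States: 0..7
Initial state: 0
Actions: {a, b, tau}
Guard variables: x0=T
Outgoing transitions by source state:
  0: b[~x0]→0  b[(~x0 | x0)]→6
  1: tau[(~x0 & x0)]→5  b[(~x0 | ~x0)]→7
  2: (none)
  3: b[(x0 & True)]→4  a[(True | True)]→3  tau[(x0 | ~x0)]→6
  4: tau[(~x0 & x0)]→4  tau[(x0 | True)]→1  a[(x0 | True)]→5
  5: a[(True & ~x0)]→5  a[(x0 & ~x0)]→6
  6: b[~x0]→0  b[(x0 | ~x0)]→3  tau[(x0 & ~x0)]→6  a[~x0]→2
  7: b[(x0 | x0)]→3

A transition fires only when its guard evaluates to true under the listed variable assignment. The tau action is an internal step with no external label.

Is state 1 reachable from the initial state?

Answer: REACHABLE

Trace:
After dropping false guards: 8 live edges.
depth 0: {0}
depth 1: {6}  total {0,6}
depth 2: {3}  total {0,3,6}
depth 3: {4}  total {0,3,4,6}
depth 4: {1,5}  total {0,1,3,4,5,6}
Reach set: {0,1,3,4,5,6}
trace reaching 1: b·b·b·tau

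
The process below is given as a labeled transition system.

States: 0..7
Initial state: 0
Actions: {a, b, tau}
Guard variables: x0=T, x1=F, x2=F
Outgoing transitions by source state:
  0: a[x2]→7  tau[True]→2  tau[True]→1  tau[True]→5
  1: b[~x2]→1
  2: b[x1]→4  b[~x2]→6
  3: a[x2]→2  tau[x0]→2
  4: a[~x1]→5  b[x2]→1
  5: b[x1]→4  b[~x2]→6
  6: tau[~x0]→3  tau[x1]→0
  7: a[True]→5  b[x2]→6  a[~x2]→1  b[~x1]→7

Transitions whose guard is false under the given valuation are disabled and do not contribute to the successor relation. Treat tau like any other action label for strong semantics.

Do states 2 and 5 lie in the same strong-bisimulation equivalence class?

Answer: BISIMILAR

Analysis:
Compute ~ classes (split until stable):
  round 0: {{0,1,2,3,4,5,6,7}}
  round 1: {{0,3},{1,2,5},{4},{6},{7}}
  round 2: {{0,3},{1},{2,5},{4},{6},{7}}
  round 3: {{0},{1},{2,5},{3},{4},{6},{7}}
7 equivalence class(es) (converged in 4)
[2]={2,5}  [5]={2,5}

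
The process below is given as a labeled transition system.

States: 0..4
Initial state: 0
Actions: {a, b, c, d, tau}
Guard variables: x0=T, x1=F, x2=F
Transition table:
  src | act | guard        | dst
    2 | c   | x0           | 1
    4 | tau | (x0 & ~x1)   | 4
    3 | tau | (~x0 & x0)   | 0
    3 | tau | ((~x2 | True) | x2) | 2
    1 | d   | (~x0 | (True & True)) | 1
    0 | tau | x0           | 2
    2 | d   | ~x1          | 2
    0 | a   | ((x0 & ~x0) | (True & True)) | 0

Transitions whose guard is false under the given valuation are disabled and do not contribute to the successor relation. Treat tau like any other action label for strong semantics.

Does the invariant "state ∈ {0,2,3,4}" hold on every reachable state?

Inv-set: {0,2,3,4}
Reachable = {0,1,2}
  0: ✓
  1: VIOLATES
  2: ✓
witness against invariant: tau·c → 1

Answer: INVARIANT VIOLATED at state 1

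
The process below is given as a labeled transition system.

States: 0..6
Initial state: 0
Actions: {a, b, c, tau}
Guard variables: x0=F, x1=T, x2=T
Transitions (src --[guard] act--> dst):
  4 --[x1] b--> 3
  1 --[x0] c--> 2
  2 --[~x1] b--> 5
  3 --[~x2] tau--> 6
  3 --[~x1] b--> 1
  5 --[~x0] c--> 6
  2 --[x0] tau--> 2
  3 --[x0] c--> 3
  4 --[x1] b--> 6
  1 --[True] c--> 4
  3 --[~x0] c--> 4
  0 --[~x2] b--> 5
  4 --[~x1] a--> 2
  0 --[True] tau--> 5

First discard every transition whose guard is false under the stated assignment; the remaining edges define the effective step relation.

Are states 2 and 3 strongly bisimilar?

Answer: NOT BISIMILAR

Trace:
Bisimulation quotient by refinement:
  round 0: {{0,1,2,3,4,5,6}}
  round 1: {{0},{1,3,5},{2,6},{4}}
  round 2: {{0},{1,3},{2,6},{4},{5}}
5 equivalence class(es) (converged in 3)
2∈{2,6}, 3∈{1,3}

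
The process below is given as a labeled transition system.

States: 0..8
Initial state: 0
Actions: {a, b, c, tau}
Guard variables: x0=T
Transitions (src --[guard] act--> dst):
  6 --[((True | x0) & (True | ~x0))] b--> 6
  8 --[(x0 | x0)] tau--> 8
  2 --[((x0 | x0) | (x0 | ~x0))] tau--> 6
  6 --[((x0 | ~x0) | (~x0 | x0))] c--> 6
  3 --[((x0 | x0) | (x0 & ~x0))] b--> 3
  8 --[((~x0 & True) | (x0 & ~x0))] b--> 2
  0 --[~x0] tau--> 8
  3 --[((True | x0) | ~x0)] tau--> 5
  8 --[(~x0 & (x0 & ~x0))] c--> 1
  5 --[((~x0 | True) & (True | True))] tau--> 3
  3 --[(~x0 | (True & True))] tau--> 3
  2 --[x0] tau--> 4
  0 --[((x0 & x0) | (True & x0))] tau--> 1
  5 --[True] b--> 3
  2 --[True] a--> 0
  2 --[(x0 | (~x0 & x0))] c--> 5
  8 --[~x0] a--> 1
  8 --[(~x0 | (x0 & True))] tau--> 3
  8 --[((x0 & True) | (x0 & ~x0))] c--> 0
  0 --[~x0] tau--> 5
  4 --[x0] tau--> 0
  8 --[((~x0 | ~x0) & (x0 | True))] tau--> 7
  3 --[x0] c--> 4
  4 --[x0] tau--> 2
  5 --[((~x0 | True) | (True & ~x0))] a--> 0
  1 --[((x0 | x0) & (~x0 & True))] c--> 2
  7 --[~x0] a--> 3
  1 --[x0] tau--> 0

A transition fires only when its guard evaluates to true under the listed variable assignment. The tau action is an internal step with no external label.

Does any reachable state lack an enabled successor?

Answer: DEADLOCK-FREE

Working:
Reachable = {0,1}
  0: tau→1  [1 out]
  1: tau→0  [1 out]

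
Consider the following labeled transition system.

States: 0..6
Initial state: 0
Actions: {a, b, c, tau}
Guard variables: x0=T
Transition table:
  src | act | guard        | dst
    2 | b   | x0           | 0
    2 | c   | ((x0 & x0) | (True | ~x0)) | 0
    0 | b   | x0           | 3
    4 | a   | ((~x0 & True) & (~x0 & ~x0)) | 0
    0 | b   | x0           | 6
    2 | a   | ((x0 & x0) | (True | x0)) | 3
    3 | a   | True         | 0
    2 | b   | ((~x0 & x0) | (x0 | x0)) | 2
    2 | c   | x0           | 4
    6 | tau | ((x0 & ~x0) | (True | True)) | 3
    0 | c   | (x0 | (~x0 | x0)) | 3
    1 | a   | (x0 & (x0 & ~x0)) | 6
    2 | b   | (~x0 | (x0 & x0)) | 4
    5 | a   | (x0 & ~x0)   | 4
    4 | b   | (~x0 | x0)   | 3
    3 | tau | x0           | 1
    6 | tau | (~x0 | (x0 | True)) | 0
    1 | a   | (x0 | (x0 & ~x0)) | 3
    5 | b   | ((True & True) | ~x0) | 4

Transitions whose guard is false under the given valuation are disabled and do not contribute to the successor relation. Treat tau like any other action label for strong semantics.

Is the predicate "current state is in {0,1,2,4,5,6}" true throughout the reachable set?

Inv-set: {0,1,2,4,5,6}
Reachable = {0,1,3,6}
  0: ok
  1: ok
  3: outside
  6: ok
witness against invariant: b → 3

Answer: INVARIANT VIOLATED at state 3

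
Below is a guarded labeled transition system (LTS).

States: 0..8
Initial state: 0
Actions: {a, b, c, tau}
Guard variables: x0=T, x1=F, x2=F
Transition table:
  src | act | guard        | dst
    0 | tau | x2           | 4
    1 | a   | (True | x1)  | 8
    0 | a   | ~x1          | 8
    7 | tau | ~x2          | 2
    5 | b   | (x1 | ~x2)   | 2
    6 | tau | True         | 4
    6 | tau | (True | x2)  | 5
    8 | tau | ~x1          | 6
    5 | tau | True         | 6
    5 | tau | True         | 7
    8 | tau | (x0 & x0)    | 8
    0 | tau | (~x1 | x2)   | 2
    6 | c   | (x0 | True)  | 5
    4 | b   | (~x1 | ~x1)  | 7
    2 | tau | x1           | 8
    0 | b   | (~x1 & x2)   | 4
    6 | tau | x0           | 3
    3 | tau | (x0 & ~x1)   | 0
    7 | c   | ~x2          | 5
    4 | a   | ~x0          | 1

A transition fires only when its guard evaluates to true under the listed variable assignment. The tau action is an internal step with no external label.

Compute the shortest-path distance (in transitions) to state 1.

Layered search for 1:
  L0 = {0}
  L1 = {2,8}
  L2 = {6}
  L3 = {3,4,5}
  L4 = {7}
1 never appears.

Answer: UNREACHABLE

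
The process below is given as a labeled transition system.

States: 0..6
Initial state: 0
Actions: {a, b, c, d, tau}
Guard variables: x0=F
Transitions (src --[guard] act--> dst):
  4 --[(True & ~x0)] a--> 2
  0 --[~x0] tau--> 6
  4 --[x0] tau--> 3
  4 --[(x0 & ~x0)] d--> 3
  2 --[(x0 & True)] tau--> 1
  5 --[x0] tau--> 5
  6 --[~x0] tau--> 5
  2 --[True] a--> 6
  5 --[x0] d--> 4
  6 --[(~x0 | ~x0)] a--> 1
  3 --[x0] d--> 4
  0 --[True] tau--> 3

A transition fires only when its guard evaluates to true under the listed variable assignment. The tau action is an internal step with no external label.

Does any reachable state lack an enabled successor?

Answer: DEADLOCK at state 1

Analysis:
Reachable = {0,1,3,5,6}
  0: tau→3  tau→6  [2 out]
  1: ∅  [no exit]
  3: ∅  [no exit]
  5: ∅  [no exit]
  6: a→1  tau→5  [2 out]
Path to 1: tau·a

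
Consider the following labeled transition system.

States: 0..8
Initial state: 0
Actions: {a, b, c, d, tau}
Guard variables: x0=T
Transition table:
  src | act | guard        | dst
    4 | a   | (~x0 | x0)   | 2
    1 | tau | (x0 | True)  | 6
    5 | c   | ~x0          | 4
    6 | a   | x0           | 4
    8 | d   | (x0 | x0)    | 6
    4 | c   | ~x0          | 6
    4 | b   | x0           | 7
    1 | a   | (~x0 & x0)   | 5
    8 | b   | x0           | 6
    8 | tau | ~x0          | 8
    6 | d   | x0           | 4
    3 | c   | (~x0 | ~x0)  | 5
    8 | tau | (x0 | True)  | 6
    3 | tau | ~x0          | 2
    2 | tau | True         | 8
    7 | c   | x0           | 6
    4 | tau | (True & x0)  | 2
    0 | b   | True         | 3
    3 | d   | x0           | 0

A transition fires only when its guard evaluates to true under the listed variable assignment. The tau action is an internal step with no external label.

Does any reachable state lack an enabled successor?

Answer: DEADLOCK-FREE

Trace:
Reach set: {0,3}
  0: b→3  [1 out]
  3: d→0  [1 out]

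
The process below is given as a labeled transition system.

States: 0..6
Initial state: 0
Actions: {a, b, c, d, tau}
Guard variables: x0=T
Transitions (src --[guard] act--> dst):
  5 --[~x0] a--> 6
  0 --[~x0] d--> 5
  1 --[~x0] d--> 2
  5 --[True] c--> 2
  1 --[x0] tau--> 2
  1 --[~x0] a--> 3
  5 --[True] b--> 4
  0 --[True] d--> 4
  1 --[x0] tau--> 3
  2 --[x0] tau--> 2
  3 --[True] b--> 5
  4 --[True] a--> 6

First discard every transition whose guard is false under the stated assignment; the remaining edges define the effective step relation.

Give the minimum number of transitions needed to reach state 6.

Breadth-first toward 6:
  depth 0: {0}
  depth 1: {4}
  depth 2: {6}
depth(6)=2, e.g. d·a

Answer: 2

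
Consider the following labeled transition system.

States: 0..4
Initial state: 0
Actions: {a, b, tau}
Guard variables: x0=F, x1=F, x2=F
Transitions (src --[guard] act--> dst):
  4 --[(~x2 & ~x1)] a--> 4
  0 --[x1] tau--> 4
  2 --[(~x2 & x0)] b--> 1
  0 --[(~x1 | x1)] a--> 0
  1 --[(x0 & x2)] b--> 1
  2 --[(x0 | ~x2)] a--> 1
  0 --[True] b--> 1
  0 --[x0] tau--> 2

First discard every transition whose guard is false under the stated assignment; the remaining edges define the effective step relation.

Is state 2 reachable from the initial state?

Answer: UNREACHABLE

Working:
Guard filter leaves 4 enabled edge(s).
L0 = {0}
L1 = {1}  cumulative {0,1}
Reachable = {0,1}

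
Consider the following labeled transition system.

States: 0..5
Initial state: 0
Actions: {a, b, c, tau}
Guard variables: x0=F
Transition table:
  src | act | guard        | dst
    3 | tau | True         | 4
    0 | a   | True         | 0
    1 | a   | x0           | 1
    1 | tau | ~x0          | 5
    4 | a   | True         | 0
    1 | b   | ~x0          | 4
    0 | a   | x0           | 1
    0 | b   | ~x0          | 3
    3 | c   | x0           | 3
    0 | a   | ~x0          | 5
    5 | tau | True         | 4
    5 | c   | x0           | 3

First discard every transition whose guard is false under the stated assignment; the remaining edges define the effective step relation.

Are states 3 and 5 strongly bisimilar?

Answer: BISIMILAR

Trace:
Bisimulation quotient by refinement:
  π0 = {{0,1,2,3,4,5}}
  π1 = {{0},{1},{2},{3,5},{4}}
stable after 2 split(s): 5 block(s)
[3]={3,5}  [5]={3,5}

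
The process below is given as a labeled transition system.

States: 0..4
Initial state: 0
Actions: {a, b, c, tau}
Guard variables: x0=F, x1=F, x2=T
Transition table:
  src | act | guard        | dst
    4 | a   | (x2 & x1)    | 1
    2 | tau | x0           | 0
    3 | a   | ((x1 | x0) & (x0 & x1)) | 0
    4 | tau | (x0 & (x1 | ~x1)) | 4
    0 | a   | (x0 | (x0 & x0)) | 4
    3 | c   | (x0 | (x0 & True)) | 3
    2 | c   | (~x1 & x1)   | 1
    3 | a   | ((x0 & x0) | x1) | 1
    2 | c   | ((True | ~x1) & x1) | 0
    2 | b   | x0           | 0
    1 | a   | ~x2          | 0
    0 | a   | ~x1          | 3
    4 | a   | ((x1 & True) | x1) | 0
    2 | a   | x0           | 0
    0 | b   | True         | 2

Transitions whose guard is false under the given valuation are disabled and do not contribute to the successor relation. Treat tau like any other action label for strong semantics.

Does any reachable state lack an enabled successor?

Answer: DEADLOCK at state 2

Analysis:
Reach set: {0,2,3}
  0: a→3  b→2  [2 exit(s)]
  2: ∅  [no exit]
  3: ∅  [no exit]
trace reaching 2: b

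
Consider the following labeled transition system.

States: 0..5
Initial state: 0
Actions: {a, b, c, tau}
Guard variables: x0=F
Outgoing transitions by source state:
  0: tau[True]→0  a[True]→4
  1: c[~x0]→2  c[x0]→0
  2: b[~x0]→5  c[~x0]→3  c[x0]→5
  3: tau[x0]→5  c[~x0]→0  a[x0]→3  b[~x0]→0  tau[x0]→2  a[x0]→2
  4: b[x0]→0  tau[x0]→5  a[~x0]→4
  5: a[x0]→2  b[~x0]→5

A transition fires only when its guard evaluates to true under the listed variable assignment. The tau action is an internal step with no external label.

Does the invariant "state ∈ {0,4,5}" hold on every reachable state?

Safe = {0,4,5}
Reachable = {0,4}
  0: ✓
  4: ✓

Answer: INVARIANT HOLDS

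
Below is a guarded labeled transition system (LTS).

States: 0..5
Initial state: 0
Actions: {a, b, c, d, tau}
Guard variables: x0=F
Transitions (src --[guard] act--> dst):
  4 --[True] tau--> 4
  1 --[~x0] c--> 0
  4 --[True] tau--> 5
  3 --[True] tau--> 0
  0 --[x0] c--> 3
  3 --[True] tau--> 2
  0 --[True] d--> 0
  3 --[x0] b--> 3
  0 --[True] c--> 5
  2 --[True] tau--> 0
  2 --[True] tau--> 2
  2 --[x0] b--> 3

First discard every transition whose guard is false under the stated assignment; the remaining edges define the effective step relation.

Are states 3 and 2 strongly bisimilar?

Answer: BISIMILAR

Analysis:
Refine partition for ~:
  π0 = {{0,1,2,3,4,5}}
  π1 = {{0},{1},{2,3,4},{5}}
  π2 = {{0},{1},{2,3},{4},{5}}
5 equivalence class(es) (converged in 3)
3∈{2,3}, 2∈{2,3}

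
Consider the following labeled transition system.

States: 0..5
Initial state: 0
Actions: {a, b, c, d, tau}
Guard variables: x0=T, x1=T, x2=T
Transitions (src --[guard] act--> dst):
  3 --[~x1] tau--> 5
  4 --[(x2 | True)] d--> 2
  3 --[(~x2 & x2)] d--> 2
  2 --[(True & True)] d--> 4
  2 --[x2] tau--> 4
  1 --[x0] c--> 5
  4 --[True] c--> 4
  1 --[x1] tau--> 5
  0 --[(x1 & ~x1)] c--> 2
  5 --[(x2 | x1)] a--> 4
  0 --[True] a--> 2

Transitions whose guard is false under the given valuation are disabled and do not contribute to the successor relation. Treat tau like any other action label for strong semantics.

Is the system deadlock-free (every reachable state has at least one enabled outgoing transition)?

R = {0,2,4}
  0: a→2  [1 out]
  2: d→4  tau→4  [2 out]
  4: c→4  d→2  [2 out]

Answer: DEADLOCK-FREE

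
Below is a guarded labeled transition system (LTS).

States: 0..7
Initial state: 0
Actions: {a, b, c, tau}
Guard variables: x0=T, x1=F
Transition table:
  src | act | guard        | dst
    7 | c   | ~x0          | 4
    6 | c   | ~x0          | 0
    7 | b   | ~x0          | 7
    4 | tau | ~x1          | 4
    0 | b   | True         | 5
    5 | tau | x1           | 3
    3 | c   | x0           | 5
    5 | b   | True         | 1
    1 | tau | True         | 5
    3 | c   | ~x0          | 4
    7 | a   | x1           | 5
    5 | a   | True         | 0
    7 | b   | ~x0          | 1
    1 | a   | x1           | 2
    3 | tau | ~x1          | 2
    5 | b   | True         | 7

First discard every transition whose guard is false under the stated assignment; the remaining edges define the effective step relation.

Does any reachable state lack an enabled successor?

Answer: DEADLOCK at state 7

Analysis:
Reachable = {0,1,5,7}
  0: b→5  [1 exit(s)]
  1: tau→5  [1 exit(s)]
  5: a→0  b→1  b→7  [3 exit(s)]
  7: ∅  [no exit]
Path to 7: b·b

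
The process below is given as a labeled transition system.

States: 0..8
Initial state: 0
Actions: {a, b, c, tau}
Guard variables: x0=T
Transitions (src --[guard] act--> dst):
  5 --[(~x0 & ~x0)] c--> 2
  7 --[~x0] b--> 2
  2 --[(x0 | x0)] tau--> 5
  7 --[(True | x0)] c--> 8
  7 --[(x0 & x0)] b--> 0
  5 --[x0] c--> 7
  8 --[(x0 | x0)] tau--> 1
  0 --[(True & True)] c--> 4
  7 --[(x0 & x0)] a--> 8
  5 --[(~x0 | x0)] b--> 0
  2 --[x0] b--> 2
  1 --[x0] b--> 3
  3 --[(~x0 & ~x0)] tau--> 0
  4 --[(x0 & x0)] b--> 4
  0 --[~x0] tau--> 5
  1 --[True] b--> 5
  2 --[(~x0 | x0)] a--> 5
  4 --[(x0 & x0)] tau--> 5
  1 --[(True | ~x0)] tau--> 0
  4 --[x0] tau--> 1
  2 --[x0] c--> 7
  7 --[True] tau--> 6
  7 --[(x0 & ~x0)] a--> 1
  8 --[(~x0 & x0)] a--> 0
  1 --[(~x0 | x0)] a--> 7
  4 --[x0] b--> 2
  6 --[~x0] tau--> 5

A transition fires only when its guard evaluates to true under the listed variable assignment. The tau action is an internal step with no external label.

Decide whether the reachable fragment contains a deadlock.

Answer: DEADLOCK at state 3

Analysis:
Reachable = {0,1,2,3,4,5,6,7,8}
  0: c→4  [1 exit(s)]
  1: a→7  b→3  b→5  tau→0  [4 exit(s)]
  2: a→5  b→2  c→7  tau→5  [4 exit(s)]
  3: ∅  [STUCK]
  4: b→2  b→4  tau→1  tau→5  [4 exit(s)]
  5: b→0  c→7  [2 exit(s)]
  6: ∅  [STUCK]
  7: a→8  b→0  c→8  tau→6  [4 exit(s)]
  8: tau→1  [1 exit(s)]
witness 3: c·tau·b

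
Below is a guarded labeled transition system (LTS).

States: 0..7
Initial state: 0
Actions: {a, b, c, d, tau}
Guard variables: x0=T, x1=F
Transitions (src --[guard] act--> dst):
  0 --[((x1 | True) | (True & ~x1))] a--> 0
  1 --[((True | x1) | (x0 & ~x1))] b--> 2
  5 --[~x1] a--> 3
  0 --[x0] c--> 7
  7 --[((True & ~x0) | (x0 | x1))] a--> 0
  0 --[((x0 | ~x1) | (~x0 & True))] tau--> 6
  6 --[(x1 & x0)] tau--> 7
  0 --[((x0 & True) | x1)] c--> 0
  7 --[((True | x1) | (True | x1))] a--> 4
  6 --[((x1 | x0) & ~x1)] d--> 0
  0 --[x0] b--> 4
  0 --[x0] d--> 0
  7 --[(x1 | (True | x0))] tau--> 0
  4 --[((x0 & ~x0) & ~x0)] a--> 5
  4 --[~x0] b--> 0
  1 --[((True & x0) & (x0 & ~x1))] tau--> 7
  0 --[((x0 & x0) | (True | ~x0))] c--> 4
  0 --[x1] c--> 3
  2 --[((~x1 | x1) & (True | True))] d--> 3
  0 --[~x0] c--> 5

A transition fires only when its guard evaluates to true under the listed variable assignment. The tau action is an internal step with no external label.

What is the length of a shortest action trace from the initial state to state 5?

Breadth-first toward 5:
  Layer 0: {0}
  Layer 1: {4,6,7}
5 never appears.

Answer: UNREACHABLE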